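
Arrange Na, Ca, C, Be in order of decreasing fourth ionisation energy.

Be > Na > Ca > C

The fourth ionization energy removes an electron from the +3 ion. For each element: Na³⁺ is already 2 electrons into the core; Ca³⁺ is already 1 electron into the core; C³⁺ still has 1 valence electron; Be³⁺ is already 1 electron into the core.
Pulling an electron out of a noble-gas core costs far more than removing a remaining valence electron, so Ca, Na and Be sit at the high end of IE_4.
Approximate IE_4 values (kJ/mol): Na 9543, Ca 6491, C 6223, Be 21007.
Hence IE_4: C < Ca < Na < Be.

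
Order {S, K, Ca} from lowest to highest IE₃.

Consider each +2 ion: S²⁺ still has 4 valence electrons; K²⁺ is already 1 electron into the core; Ca²⁺ is the bare [Ar] core.
Breaking into a closed-shell core is much more expensive than removing a leftover valence electron — K and Ca have the largest IE_3 here.
Tabulated IE_3 (kJ/mol): S 3357, K 4420, Ca 4912.
Hence IE_3: S < K < Ca.

S, K, Ca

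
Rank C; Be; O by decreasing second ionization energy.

O, C, Be

After 1 electron has been removed, what remains? C⁺ still has 3 valence electrons; Be⁺ still has 1 valence electron; O⁺ still has 5 valence electrons.
All are still removing valence electrons, so compare the +1 ions as you would atoms: IE_2 generally rises across a period (higher Z_eff) and falls down a group (larger shell), subject to the usual subshell exceptions.
Valence configurations: C⁺ [He]2s²2p¹, Be⁺ [He]2s¹, O⁺ [He]2s²2p³.
Approximate IE_2 values (kJ/mol): C 2353, Be 1757, O 3388.
Putting it together, IE_2: Be < C < O.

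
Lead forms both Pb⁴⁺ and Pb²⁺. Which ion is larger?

Pb²⁺

Both ions have Z = 82 protons, but Pb⁴⁺ has lost more electrons, so its remaining electrons feel a larger effective nuclear charge per electron and are pulled in more tightly.
Higher positive charge → smaller ion, so Pb²⁺ > Pb⁴⁺.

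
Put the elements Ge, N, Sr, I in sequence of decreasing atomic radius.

Sr > I > Ge > N

Moving right in a period, electrons are added to the same shell under a stronger nuclear pull, so atoms get smaller; moving down, a new shell is opened and atoms get larger.
These span different periods and groups, so the two trends combine.
Ge > N: relative to N, both the across-period and down-group shifts push Ge's atomic radius up.
I > Ge: period and group pull opposite ways; the down-group shift dominates (133 vs 121 pm).
Sr > I: both are in period 5; the period trend gives Sr the larger value.
Approximate values (pm): N 71, Ge 121, Sr 185, I 133.
So from largest to smallest: Sr > I > Ge > N.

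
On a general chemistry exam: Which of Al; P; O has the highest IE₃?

The third ionization energy removes an electron from the +2 ion. For each element: Al²⁺ still has 1 valence electron; P²⁺ still has 3 valence electrons; O²⁺ still has 4 valence electrons.
All are still removing valence electrons, so compare the +2 ions as you would atoms: IE_3 generally rises across a period (higher Z_eff) and falls down a group (larger shell), subject to the usual subshell exceptions.
Valence configurations: Al²⁺ [Ne]3s¹, P²⁺ [Ne]3s²3p¹, O²⁺ [He]2s²2p².
Approximate IE_3 values (kJ/mol): Al 2745, P 2914, O 5300.
So the third ionization energies run Al < P < O.

O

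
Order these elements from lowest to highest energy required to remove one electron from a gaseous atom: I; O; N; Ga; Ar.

Ga, I, O, N, Ar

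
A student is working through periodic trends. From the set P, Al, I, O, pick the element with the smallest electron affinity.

Al

O is in period 2, group 16; Al is in period 3, group 13; P is in period 3, group 15; I is in period 5, group 17.
EA tends to increase across a period and decrease down a group, though the pattern is less regular than for IE or radius.
These span different periods and groups, so the two trends combine.
P > Al: both are in period 3; the period trend gives P the larger value.
O > P: relative to P, both the across-period and down-group shifts push O's electron affinity up.
I > O: period and group pull opposite ways; the across-period shift dominates (295 vs 141 kJ/mol).
For reference (kJ/mol): O 141, Al 42, P 72, I 295.
The smallest electron affinity among these belongs to Al.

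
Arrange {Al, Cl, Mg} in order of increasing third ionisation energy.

Al < Cl < Mg

After 2 electrons have been removed, what remains? Al²⁺ still has 1 valence electron; Cl²⁺ still has 5 valence electrons; Mg²⁺ is the bare [Ne] core.
Core electrons are held far more tightly than valence electrons, so Mg tops the IE_3 order.
Valence configurations: Al²⁺ [Ne]3s¹, Cl²⁺ [Ne]3s²3p³.
Approximate IE_3 values (kJ/mol): Al 2745, Cl 3822, Mg 7733.
So the third ionization energies run Al < Cl < Mg.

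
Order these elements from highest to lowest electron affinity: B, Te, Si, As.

B is in period 2, group 13; Si is in period 3, group 14; As is in period 4, group 15; Te is in period 5, group 16.
Adding an electron releases more energy for atoms nearer the top right (short of the noble gases).
A diagonal step moves right (one effect) and down (the opposite effect) at once.
As > B: period and group pull opposite ways; the across-period shift dominates (78 vs 27 kJ/mol).
Si > As: period and group pull opposite ways; the down-group shift dominates (134 vs 78 kJ/mol).
Te > Si: the two effects oppose for this pair; the across-period effect wins (190 vs 134 kJ/mol).
Approximate values (kJ/mol): B 27, Si 134, As 78, Te 190.
So from highest to lowest: Te > Si > As > B.

Te > Si > As > B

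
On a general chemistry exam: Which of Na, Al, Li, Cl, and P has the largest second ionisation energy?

The second ionization energy removes an electron from the +1 ion. For each element: Na⁺ is the bare [Ne] core; Al⁺ still has 2 valence electrons; Li⁺ is the bare [He] core; Cl⁺ still has 6 valence electrons; P⁺ still has 4 valence electrons.
Pulling an electron out of a noble-gas core costs far more than removing a remaining valence electron, so Na and Li sit at the high end of IE_2.
Valence configurations: Al⁺ [Ne]3s², Cl⁺ [Ne]3s²3p⁴, P⁺ [Ne]3s²3p².
Approximate IE_2 values (kJ/mol): Na 4562, Al 1817, Li 7298, Cl 2298, P 1907.
Overall IE_2 order: Al < P < Cl < Na < Li.

Li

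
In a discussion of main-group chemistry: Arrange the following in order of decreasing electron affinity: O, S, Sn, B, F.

B is in period 2, group 13; O is in period 2, group 16; F is in period 2, group 17; S is in period 3, group 16; Sn is in period 5, group 14.
Adding an electron releases more energy for atoms nearer the top right (short of the noble gases).
These span different periods and groups, so the two trends combine.
Sn > B: period and group pull opposite ways; the across-period shift dominates (107 vs 27 kJ/mol).
O > Sn: relative to Sn, both the across-period and down-group shifts push O's electron affinity up.
S > O: this pair runs against the simple trend — see the exception note.
F > S: relative to S, both the across-period and down-group shifts push F's electron affinity up.
Note the exception: S has a higher electron affinity than O, contrary to the simple trend — the compact 2p subshell of O repels the added electron more than S's larger 3p does.
Tabulated electron affinity (kJ/mol): B 27, O 141, F 328, S 200, Sn 107.
So from highest to lowest: F > S > O > Sn > B.

F > S > O > Sn > B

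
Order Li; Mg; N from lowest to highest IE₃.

N < Mg < Li

The third ionization energy removes an electron from the +2 ion. For each element: Li²⁺ is already 1 electron into the core; Mg²⁺ is the bare [Ne] core; N²⁺ still has 3 valence electrons.
Breaking into a closed-shell core is much more expensive than removing a leftover valence electron — Mg and Li have the largest IE_3 here.
The numbers (kJ/mol): Li 11815, Mg 7733, N 4578.
Putting it together, IE_3: N < Mg < Li.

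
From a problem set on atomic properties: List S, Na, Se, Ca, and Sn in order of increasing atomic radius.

Na is in period 3, group 1; S is in period 3, group 16; Ca is in period 4, group 2; Se is in period 4, group 16; Sn is in period 5, group 14.
Atomic radius shrinks across a period as nuclear charge pulls the same shell inward, and grows down a group as new shells are added.
These span different periods and groups, so the two trends combine.
Se > S: Se sits below S in group 16, so the down-group effect alone puts Se larger.
Sn > Se: relative to Se, both the across-period and down-group shifts push Sn's atomic radius up.
Na > Sn: the two effects oppose for this pair; the across-period effect wins (155 vs 140 pm).
Ca > Na: the two effects oppose for this pair; the down-group effect wins (171 vs 155 pm).
For reference (pm): Na 155, S 103, Ca 171, Se 116, Sn 140.
So from smallest to largest: S < Se < Sn < Na < Ca.

S < Se < Sn < Na < Ca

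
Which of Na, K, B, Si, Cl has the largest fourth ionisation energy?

B

After 3 electrons have been removed, what remains? Na³⁺ is already 2 electrons into the core; K³⁺ is already 2 electrons into the core; B³⁺ is the bare [He] core; Si³⁺ still has 1 valence electron; Cl³⁺ still has 4 valence electrons.
Pulling an electron out of a noble-gas core costs far more than removing a remaining valence electron, so K, Na and B sit at the high end of IE_4.
Valence configurations: Si³⁺ [Ne]3s¹, Cl³⁺ [Ne]3s²3p².
Approximate IE_4 values (kJ/mol): Na 9543, K 5877, B 25026, Si 4356, Cl 5159.
Overall IE_4 order: Si < Cl < K < Na < B.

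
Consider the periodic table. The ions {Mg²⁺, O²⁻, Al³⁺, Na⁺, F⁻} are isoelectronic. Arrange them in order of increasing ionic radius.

Al³⁺ < Mg²⁺ < Na⁺ < F⁻ < O²⁻

All of these have 10 electrons, so size is governed by nuclear charge alone: the more protons, the stronger the pull on the same electron cloud, and the smaller the ion.
Nuclear charges: Al³⁺ (Z=13), Mg²⁺ (Z=12), Na⁺ (Z=11), F⁻ (Z=9), O²⁻ (Z=8).
Smallest to largest: Al³⁺ < Mg²⁺ < Na⁺ < F⁻ < O²⁻.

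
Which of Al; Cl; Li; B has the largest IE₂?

Li

Consider each +1 ion: Al⁺ still has 2 valence electrons; Cl⁺ still has 6 valence electrons; Li⁺ is the bare [He] core; B⁺ still has 2 valence electrons.
Pulling an electron out of a noble-gas core costs far more than removing a remaining valence electron, so Li sits at the high end of IE_2.
Valence configurations: Al⁺ [Ne]3s², Cl⁺ [Ne]3s²3p⁴, B⁺ [He]2s².
The numbers (kJ/mol): Al 1817, Cl 2298, Li 7298, B 2427.
Overall IE_2 order: Al < Cl < B < Li.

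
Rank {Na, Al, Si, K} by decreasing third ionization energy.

Na > K > Si > Al

The third ionization energy removes an electron from the +2 ion. For each element: Na²⁺ is already 1 electron into the core; Al²⁺ still has 1 valence electron; Si²⁺ still has 2 valence electrons; K²⁺ is already 1 electron into the core.
Pulling an electron out of a noble-gas core costs far more than removing a remaining valence electron, so K and Na sit at the high end of IE_3.
Valence configurations: Al²⁺ [Ne]3s¹, Si²⁺ [Ne]3s².
Tabulated IE_3 (kJ/mol): Na 6910, Al 2745, Si 3232, K 4420.
Hence IE_3: Al < Si < K < Na.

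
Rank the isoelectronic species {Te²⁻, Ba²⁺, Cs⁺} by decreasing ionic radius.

Te²⁻ > Cs⁺ > Ba²⁺

All of these have 54 electrons, so size is governed by nuclear charge alone: the more protons, the stronger the pull on the same electron cloud, and the smaller the ion.
Nuclear charges: Ba²⁺ (Z=56), Cs⁺ (Z=55), Te²⁻ (Z=52).
Largest to smallest: Te²⁻ > Cs⁺ > Ba²⁺.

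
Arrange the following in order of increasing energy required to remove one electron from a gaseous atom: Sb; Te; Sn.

Sn is in period 5, group 14; Sb is in period 5, group 15; Te is in period 5, group 16.
IE₁ increases left→right with effective nuclear charge and decreases top→bottom as the valence shell moves farther out.
All lie in period 5, so first ionization energy increases left to right.
So from lowest to highest: Sn < Sb < Te.

Sn < Sb < Te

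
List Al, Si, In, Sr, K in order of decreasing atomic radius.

K > Sr > In > Al > Si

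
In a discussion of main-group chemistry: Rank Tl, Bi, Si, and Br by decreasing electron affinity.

Br, Si, Bi, Tl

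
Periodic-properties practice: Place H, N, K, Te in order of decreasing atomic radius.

H is in period 1, group 1; N is in period 2, group 15; K is in period 4, group 1; Te is in period 5, group 16.
Across a period the added protons contract the valence shell; down a group each new principal shell makes the atom larger.
Neither a single period nor a single group — weigh both effects.
N > H: the two effects oppose for this pair; the down-group effect wins (71 vs 32 pm).
Te > N: the two effects oppose for this pair; the down-group effect wins (136 vs 71 pm).
K > Te: period and group pull opposite ways; the across-period shift dominates (196 vs 136 pm).
Approximate values (pm): H 32, N 71, K 196, Te 136.
So from largest to smallest: K > Te > N > H.

K > Te > N > H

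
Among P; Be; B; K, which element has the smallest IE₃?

IE_3 is the cost of taking one more electron from the +2 cation: P²⁺ still has 3 valence electrons; Be²⁺ is the bare [He] core; B²⁺ still has 1 valence electron; K²⁺ is already 1 electron into the core.
Pulling an electron out of a noble-gas core costs far more than removing a remaining valence electron, so K and Be sit at the high end of IE_3.
Valence configurations: P²⁺ [Ne]3s²3p¹, B²⁺ [He]2s¹.
The numbers (kJ/mol): P 2914, Be 14849, B 3660, K 4420.
So the third ionization energies run P < B < K < Be.

P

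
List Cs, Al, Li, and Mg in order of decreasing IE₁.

Mg, Al, Li, Cs

Li is in period 2, group 1; Mg is in period 3, group 2; Al is in period 3, group 13; Cs is in period 6, group 1.
First ionization energy rises across a period (greater Z_eff holds electrons more tightly) and falls down a group (valence electrons are farther from the nucleus).
These span different periods and groups, so the two trends combine.
Li > Cs: they share group 1; the group trend gives Li the larger value.
Al > Li: period and group pull opposite ways; the across-period shift dominates (578 vs 520 kJ/mol).
Mg > Al: this pair runs against the simple trend — see the exception note.
Note the exception: Mg has a higher first ionization energy than Al, contrary to the simple trend — Al's single 3p electron is easier to remove than one from Mg's filled 3s².
Approximate values (kJ/mol): Li 520, Mg 738, Al 578, Cs 376.
So from highest to lowest: Mg > Al > Li > Cs.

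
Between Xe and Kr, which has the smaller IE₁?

Kr is in period 4, group 18; Xe is in period 5, group 18.
Removing the outermost electron gets harder across a period and easier down a group.
All are in group 18, so first ionization energy increases up the group.
So Xe has the smaller IE₁ (Xe < Kr).

Xe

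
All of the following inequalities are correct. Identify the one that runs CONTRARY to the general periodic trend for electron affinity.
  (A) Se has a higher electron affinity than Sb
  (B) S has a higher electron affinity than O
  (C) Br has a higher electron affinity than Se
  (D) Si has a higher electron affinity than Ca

(B)

The general trend: electron affinity increases across a period and decreases down a group.
(A) Se (period 4, group 16) vs Sb (period 5, group 15): the stated order agrees with the simple trend.
(B) S (period 3, group 16) vs O (period 2, group 16): the stated order contradicts the simple trend.
(C) Br (period 4, group 17) vs Se (period 4, group 16): the stated order agrees with the simple trend.
(D) Si (period 3, group 14) vs Ca (period 4, group 2): the stated order agrees with the simple trend.
The exception is (B): the compact 2p subshell of O repels the added electron more than S's larger 3p does.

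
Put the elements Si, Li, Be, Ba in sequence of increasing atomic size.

Be, Si, Li, Ba

Atomic radius shrinks across a period as nuclear charge pulls the same shell inward, and grows down a group as new shells are added.
Neither a single period nor a single group — weigh both effects.
Si > Be: period and group pull opposite ways; the down-group shift dominates (116 vs 102 pm).
Li > Si: period and group pull opposite ways; the across-period shift dominates (133 vs 116 pm).
Ba > Li: the two effects oppose for this pair; the down-group effect wins (196 vs 133 pm).
For reference (pm): Li 133, Be 102, Si 116, Ba 196.
So from smallest to largest: Be < Si < Li < Ba.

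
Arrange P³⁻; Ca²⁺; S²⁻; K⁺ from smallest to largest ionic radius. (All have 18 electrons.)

Ca²⁺ < K⁺ < S²⁻ < P³⁻

All of these have 18 electrons, so size is governed by nuclear charge alone: the more protons, the stronger the pull on the same electron cloud, and the smaller the ion.
Nuclear charges: Ca²⁺ (Z=20), K⁺ (Z=19), S²⁻ (Z=16), P³⁻ (Z=15).
Smallest to largest: Ca²⁺ < K⁺ < S²⁻ < P³⁻.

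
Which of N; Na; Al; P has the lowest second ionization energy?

Al

The second ionization energy removes an electron from the +1 ion. For each element: N⁺ still has 4 valence electrons; Na⁺ is the bare [Ne] core; Al⁺ still has 2 valence electrons; P⁺ still has 4 valence electrons.
Breaking into a closed-shell core is much more expensive than removing a leftover valence electron — Na has the largest IE_2 here.
Valence configurations: N⁺ [He]2s²2p², Al⁺ [Ne]3s², P⁺ [Ne]3s²3p².
Approximate IE_2 values (kJ/mol): N 2856, Na 4562, Al 1817, P 1907.
Overall IE_2 order: Al < P < N < Na.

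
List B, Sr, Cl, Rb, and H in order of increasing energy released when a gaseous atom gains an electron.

Sr < B < Rb < H < Cl

H is in period 1, group 1; B is in period 2, group 13; Cl is in period 3, group 17; Rb is in period 5, group 1; Sr is in period 5, group 2.
Adding an electron releases more energy for atoms nearer the top right (short of the noble gases).
Here both period and group differ, so the two effects have to be weighed against each other.
B > Sr: relative to Sr, both the across-period and down-group shifts push B's electron affinity up.
Rb > B: this pair runs against the simple trend — see the exception note.
H > Rb: H sits above Rb in group 1, so the down-group effect alone puts H higher.
Cl > H: the two effects oppose for this pair; the across-period effect wins (349 vs 73 kJ/mol).
Note the exception: Rb has a higher electron affinity than B, contrary to the simple trend — B's ns²np¹ configuration gives only a small electron affinity — the sparsely filled np subshell binds an added electron weakly.
Note the exception: Rb has a higher electron affinity than Sr, contrary to the simple trend — adding an electron to Sr (ns²) has to open a new, higher-energy np subshell, which is unfavourable.
Tabulated electron affinity (kJ/mol): H 73, B 27, Cl 349, Rb 47, Sr 5.
So from lowest to highest: Sr < B < Rb < H < Cl.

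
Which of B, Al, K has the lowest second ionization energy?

Al

Consider each +1 ion: B⁺ still has 2 valence electrons; Al⁺ still has 2 valence electrons; K⁺ is the bare [Ar] core.
Breaking into a closed-shell core is much more expensive than removing a leftover valence electron — K has the largest IE_2 here.
Valence configurations: B⁺ [He]2s², Al⁺ [Ne]3s².
The numbers (kJ/mol): B 2427, Al 1817, K 3052.
Hence IE_2: Al < B < K.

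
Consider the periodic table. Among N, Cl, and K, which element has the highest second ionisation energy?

K

Consider each +1 ion: N⁺ still has 4 valence electrons; Cl⁺ still has 6 valence electrons; K⁺ is the bare [Ar] core.
Core electrons are held far more tightly than valence electrons, so K tops the IE_2 order.
Valence configurations: N⁺ [He]2s²2p², Cl⁺ [Ne]3s²3p⁴.
Tabulated IE_2 (kJ/mol): N 2856, Cl 2298, K 3052.
Overall IE_2 order: Cl < N < K.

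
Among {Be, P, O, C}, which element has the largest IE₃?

Be

After 2 electrons have been removed, what remains? Be²⁺ is the bare [He] core; P²⁺ still has 3 valence electrons; O²⁺ still has 4 valence electrons; C²⁺ still has 2 valence electrons.
Core electrons are held far more tightly than valence electrons, so Be tops the IE_3 order.
Valence configurations: P²⁺ [Ne]3s²3p¹, O²⁺ [He]2s²2p², C²⁺ [He]2s².
Approximate IE_3 values (kJ/mol): Be 14849, P 2914, O 5300, C 4620.
So the third ionization energies run P < C < O < Be.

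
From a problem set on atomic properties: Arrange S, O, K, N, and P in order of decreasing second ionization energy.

IE_2 is the cost of taking one more electron from the +1 cation: S⁺ still has 5 valence electrons; O⁺ still has 5 valence electrons; K⁺ is the bare [Ar] core; N⁺ still has 4 valence electrons; P⁺ still has 4 valence electrons.
Usually core removal costs more than valence removal, but here the competition is close: a tightly held n=2 valence electron can cost more to remove than an n=3 core electron, so the actual values have to decide it.
Valence configurations: S⁺ [Ne]3s²3p³, O⁺ [He]2s²2p³, N⁺ [He]2s²2p², P⁺ [Ne]3s²3p².
The numbers (kJ/mol): S 2252, O 3388, K 3052, N 2856, P 1907.
So the second ionization energies run P < S < N < K < O.

O > K > N > S > P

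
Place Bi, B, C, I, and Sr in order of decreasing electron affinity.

I > C > Bi > B > Sr

Electron affinity generally becomes more exothermic across a period toward the halogens and less exothermic down a group.
Neither a single period nor a single group — weigh both effects.
B > Sr: relative to Sr, both the across-period and down-group shifts push B's electron affinity up.
Bi > B: the two effects oppose for this pair; the across-period effect wins (91 vs 27 kJ/mol).
C > Bi: period and group pull opposite ways; the down-group shift dominates (122 vs 91 kJ/mol).
I > C: the two effects oppose for this pair; the across-period effect wins (295 vs 122 kJ/mol).
Approximate values (kJ/mol): B 27, C 122, Sr 5, I 295, Bi 91.
So from highest to lowest: I > C > Bi > B > Sr.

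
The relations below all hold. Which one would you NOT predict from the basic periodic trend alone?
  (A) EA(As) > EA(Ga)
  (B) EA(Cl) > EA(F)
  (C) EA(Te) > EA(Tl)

The general trend: electron affinity increases across a period and decreases down a group.
(A) As (period 4, group 15) vs Ga (period 4, group 13): the stated order agrees with the simple trend.
(B) Cl (period 3, group 17) vs F (period 2, group 17): the stated order contradicts the simple trend.
(C) Te (period 5, group 16) vs Tl (period 6, group 13): the stated order agrees with the simple trend.
The exception is (B): F's small 2p subshell makes the incoming electron feel strong e⁻–e⁻ repulsion, so Cl actually releases more energy on gaining an electron.

(B)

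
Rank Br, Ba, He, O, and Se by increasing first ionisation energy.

He is in period 1, group 18; O is in period 2, group 16; Se is in period 4, group 16; Br is in period 4, group 17; Ba is in period 6, group 2.
Removing the outermost electron gets harder across a period and easier down a group.
Here both period and group differ, so the two effects have to be weighed against each other.
Se > Ba: both effects reinforce here, so Se is clearly the higher of the two.
Br > Se: Br lies to the right of Se in period 4, so the across-period effect alone puts Br higher.
O > Br: the two effects oppose for this pair; the down-group effect wins (1314 vs 1140 kJ/mol).
He > O: relative to O, both the across-period and down-group shifts push He's first ionization energy up.
For reference (kJ/mol): He 2372, O 1314, Se 941, Br 1140, Ba 503.
So from lowest to highest: Ba < Se < Br < O < He.

Ba < Se < Br < O < He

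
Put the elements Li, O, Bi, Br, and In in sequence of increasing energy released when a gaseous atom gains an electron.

Li is in period 2, group 1; O is in period 2, group 16; Br is in period 4, group 17; In is in period 5, group 13; Bi is in period 6, group 15.
Electron affinity generally becomes more exothermic across a period toward the halogens and less exothermic down a group.
Here both period and group differ, so the two effects have to be weighed against each other.
Li > In: the two effects oppose for this pair; the down-group effect wins (60 vs 29 kJ/mol).
Bi > Li: period and group pull opposite ways; the across-period shift dominates (91 vs 60 kJ/mol).
O > Bi: both effects reinforce here, so O is clearly the higher of the two.
Br > O: period and group pull opposite ways; the across-period shift dominates (325 vs 141 kJ/mol).
Tabulated electron affinity (kJ/mol): Li 60, O 141, Br 325, In 29, Bi 91.
So from lowest to highest: In < Li < Bi < O < Br.

In, Li, Bi, O, Br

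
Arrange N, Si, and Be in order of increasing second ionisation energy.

Si < Be < N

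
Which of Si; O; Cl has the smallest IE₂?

Si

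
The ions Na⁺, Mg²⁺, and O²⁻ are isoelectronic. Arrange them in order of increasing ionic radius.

Mg²⁺, Na⁺, O²⁻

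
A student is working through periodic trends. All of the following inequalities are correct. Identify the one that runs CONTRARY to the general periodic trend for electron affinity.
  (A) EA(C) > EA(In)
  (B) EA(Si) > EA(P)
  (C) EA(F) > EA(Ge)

The general trend: electron affinity increases across a period and decreases down a group.
(A) C (period 2, group 14) vs In (period 5, group 13): the stated order agrees with the simple trend.
(B) Si (period 3, group 14) vs P (period 3, group 15): the stated order contradicts the simple trend.
(C) F (period 2, group 17) vs Ge (period 4, group 14): the stated order agrees with the simple trend.
The exception is (B): adding an electron to P's half-filled 3p³ is unfavourable, so Si (3p²) has the more exothermic EA.

(B)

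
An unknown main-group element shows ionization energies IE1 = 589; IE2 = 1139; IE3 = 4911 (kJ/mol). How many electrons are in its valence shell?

2

Look for the largest jump between consecutive ionization energies: IE3/IE2 ≈ 4.3, far larger than any earlier ratio.
That jump marks the point where a core electron is being removed. So the atom has 2 valence electrons.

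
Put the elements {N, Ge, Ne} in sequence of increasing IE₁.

Ge, N, Ne

IE₁ increases left→right with effective nuclear charge and decreases top→bottom as the valence shell moves farther out.
Here both period and group differ, so the two effects have to be weighed against each other.
N > Ge: both effects reinforce here, so N is clearly the higher of the two.
Ne > N: both are in period 2; the period trend gives Ne the larger value.
Approximate values (kJ/mol): N 1402, Ne 2081, Ge 762.
So from lowest to highest: Ge < N < Ne.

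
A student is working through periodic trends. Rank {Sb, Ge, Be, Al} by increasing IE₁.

First ionization energy rises across a period (greater Z_eff holds electrons more tightly) and falls down a group (valence electrons are farther from the nucleus).
A diagonal step moves right (one effect) and down (the opposite effect) at once.
Ge > Al: period and group pull opposite ways; the across-period shift dominates (762 vs 578 kJ/mol).
Sb > Ge: period and group pull opposite ways; the across-period shift dominates (831 vs 762 kJ/mol).
Be > Sb: the two effects oppose for this pair; the down-group effect wins (900 vs 831 kJ/mol).
Approximate values (kJ/mol): Be 900, Al 578, Ge 762, Sb 831.
So from lowest to highest: Al < Ge < Sb < Be.

Al < Ge < Sb < Be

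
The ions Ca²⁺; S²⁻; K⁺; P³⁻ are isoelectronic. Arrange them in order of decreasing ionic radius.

All of these have 18 electrons, so size is governed by nuclear charge alone: the more protons, the stronger the pull on the same electron cloud, and the smaller the ion.
Nuclear charges: Ca²⁺ (Z=20), K⁺ (Z=19), S²⁻ (Z=16), P³⁻ (Z=15).
Largest to smallest: P³⁻ > S²⁻ > K⁺ > Ca²⁺.

P³⁻ > S²⁻ > K⁺ > Ca²⁺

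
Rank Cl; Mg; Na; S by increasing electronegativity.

Na < Mg < S < Cl

Atoms toward the upper right of the periodic table pull bonding electrons most strongly.
All lie in period 3, so electronegativity increases left to right.
So from lowest to highest: Na < Mg < S < Cl.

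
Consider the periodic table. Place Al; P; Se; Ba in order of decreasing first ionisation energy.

P > Se > Al > Ba

IE₁ increases left→right with effective nuclear charge and decreases top→bottom as the valence shell moves farther out.
These span different periods and groups, so the two trends combine.
Al > Ba: relative to Ba, both the across-period and down-group shifts push Al's first ionization energy up.
Se > Al: the two effects oppose for this pair; the across-period effect wins (941 vs 578 kJ/mol).
P > Se: period and group pull opposite ways; the down-group shift dominates (1012 vs 941 kJ/mol).
Tabulated first ionization energy (kJ/mol): Al 578, P 1012, Se 941, Ba 503.
So from highest to lowest: P > Se > Al > Ba.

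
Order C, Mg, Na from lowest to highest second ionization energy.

Mg < C < Na

The second ionization energy removes an electron from the +1 ion. For each element: C⁺ still has 3 valence electrons; Mg⁺ still has 1 valence electron; Na⁺ is the bare [Ne] core.
Core electrons are held far more tightly than valence electrons, so Na tops the IE_2 order.
Valence configurations: C⁺ [He]2s²2p¹, Mg⁺ [Ne]3s¹.
The numbers (kJ/mol): C 2353, Mg 1451, Na 4562.
Putting it together, IE_2: Mg < C < Na.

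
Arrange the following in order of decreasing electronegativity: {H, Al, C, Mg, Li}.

C > H > Al > Mg > Li

H is in period 1, group 1; Li is in period 2, group 1; C is in period 2, group 14; Mg is in period 3, group 2; Al is in period 3, group 13.
EN rises left→right (higher Z_eff, smaller atoms) and falls top→bottom (larger, more shielded atoms).
Here both period and group differ, so the two effects have to be weighed against each other.
Mg > Li: period and group pull opposite ways; the across-period shift dominates (1.31 vs 0.98).
Al > Mg: both are in period 3; the period trend gives Al the larger value.
H > Al: period and group pull opposite ways; the down-group shift dominates (2.20 vs 1.61).
C > H: period and group pull opposite ways; the across-period shift dominates (2.55 vs 2.20).
Approximate values (Pauling): H 2.20, Li 0.98, C 2.55, Mg 1.31, Al 1.61.
So from highest to lowest: C > H > Al > Mg > Li.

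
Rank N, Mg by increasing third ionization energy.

After 2 electrons have been removed, what remains? N²⁺ still has 3 valence electrons; Mg²⁺ is the bare [Ne] core.
Core electrons are held far more tightly than valence electrons, so Mg tops the IE_3 order.
Approximate IE_3 values (kJ/mol): N 4578, Mg 7733.
Putting it together, IE_3: N < Mg.

N < Mg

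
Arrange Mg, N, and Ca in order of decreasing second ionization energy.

N > Mg > Ca

Consider each +1 ion: Mg⁺ still has 1 valence electron; N⁺ still has 4 valence electrons; Ca⁺ still has 1 valence electron.
All are still removing valence electrons, so compare the +1 ions as you would atoms: IE_2 generally rises across a period (higher Z_eff) and falls down a group (larger shell), subject to the usual subshell exceptions.
Valence configurations: Mg⁺ [Ne]3s¹, N⁺ [He]2s²2p², Ca⁺ [Ar]4s¹.
The numbers (kJ/mol): Mg 1451, N 2856, Ca 1145.
Overall IE_2 order: Ca < Mg < N.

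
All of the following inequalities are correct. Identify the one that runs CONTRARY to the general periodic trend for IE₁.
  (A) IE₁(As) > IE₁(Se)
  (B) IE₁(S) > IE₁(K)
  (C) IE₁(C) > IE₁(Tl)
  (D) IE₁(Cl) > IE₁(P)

The general trend: IE₁ increases across a period and decreases down a group.
(A) As (period 4, group 15) vs Se (period 4, group 16): the stated order contradicts the simple trend.
(B) S (period 3, group 16) vs K (period 4, group 1): the stated order agrees with the simple trend.
(C) C (period 2, group 14) vs Tl (period 6, group 13): the stated order agrees with the simple trend.
(D) Cl (period 3, group 17) vs P (period 3, group 15): the stated order agrees with the simple trend.
The exception is (A): Se (4p⁴) ionizes more easily than half-filled As (4p³).

(A)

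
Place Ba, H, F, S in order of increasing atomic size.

H, F, S, Ba

H is in period 1, group 1; F is in period 2, group 17; S is in period 3, group 16; Ba is in period 6, group 2.
Across a period the added protons contract the valence shell; down a group each new principal shell makes the atom larger.
Here both period and group differ, so the two effects have to be weighed against each other.
F > H: period and group pull opposite ways; the down-group shift dominates (64 vs 32 pm).
S > F: relative to F, both the across-period and down-group shifts push S's atomic radius up.
Ba > S: relative to S, both the across-period and down-group shifts push Ba's atomic radius up.
Tabulated atomic radius (pm): H 32, F 64, S 103, Ba 196.
So from smallest to largest: H < F < S < Ba.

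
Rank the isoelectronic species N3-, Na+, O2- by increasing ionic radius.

All of these have 10 electrons, so size is governed by nuclear charge alone: the more protons, the stronger the pull on the same electron cloud, and the smaller the ion.
Nuclear charges: Na+ (Z=11), O2- (Z=8), N3- (Z=7).
Smallest to largest: Na+ < O2- < N3-.

Na+ < O2- < N3-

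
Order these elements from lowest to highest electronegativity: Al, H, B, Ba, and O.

Ba < Al < B < H < O

H is in period 1, group 1; B is in period 2, group 13; O is in period 2, group 16; Al is in period 3, group 13; Ba is in period 6, group 2.
Atoms toward the upper right of the periodic table pull bonding electrons most strongly.
Neither a single period nor a single group — weigh both effects.
Al > Ba: relative to Ba, both the across-period and down-group shifts push Al's electronegativity up.
B > Al: B sits above Al in group 13, so the down-group effect alone puts B higher.
H > B: period and group pull opposite ways; the down-group shift dominates (2.20 vs 2.04).
O > H: the two effects oppose for this pair; the across-period effect wins (3.44 vs 2.20).
Approximate values (Pauling): H 2.20, B 2.04, O 3.44, Al 1.61, Ba 0.89.
So from lowest to highest: Ba < Al < B < H < O.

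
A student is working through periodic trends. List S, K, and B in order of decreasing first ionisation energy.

S > B > K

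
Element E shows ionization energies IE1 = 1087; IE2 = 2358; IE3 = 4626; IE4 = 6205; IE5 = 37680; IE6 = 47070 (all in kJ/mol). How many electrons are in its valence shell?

Look for the largest jump between consecutive ionization energies: IE5/IE4 ≈ 6.1, far larger than any earlier ratio.
That jump marks the point where a core electron is being removed. So the atom has 4 valence electrons.

4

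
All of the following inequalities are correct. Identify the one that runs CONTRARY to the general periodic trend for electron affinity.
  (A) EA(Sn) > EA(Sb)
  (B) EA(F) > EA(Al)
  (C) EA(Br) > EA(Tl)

(A)

The general trend: electron affinity increases across a period and decreases down a group.
(A) Sn (period 5, group 14) vs Sb (period 5, group 15): the stated order contradicts the simple trend.
(B) F (period 2, group 17) vs Al (period 3, group 13): the stated order agrees with the simple trend.
(C) Br (period 4, group 17) vs Tl (period 6, group 13): the stated order agrees with the simple trend.
The exception is (A): adding an electron to Sb's half-filled 5p³ is unfavourable, so Sn has the more exothermic EA.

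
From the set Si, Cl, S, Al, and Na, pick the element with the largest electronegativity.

Cl

Na is in period 3, group 1; Al is in period 3, group 13; Si is in period 3, group 14; S is in period 3, group 16; Cl is in period 3, group 17.
Smaller atoms with higher effective nuclear charge are more electronegative.
All lie in period 3, so electronegativity increases left to right.
The largest electronegativity among these belongs to Cl.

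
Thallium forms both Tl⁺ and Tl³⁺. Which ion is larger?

Tl⁺

Both ions have Z = 81 protons, but Tl³⁺ has lost more electrons, so its remaining electrons feel a larger effective nuclear charge per electron and are pulled in more tightly.
Higher positive charge → smaller ion, so Tl⁺ > Tl³⁺.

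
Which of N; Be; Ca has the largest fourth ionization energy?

The fourth ionization energy removes an electron from the +3 ion. For each element: N³⁺ still has 2 valence electrons; Be³⁺ is already 1 electron into the core; Ca³⁺ is already 1 electron into the core.
Usually core removal costs more than valence removal, but here the competition is close: a tightly held n=2 valence electron can cost more to remove than an n=3 core electron, so the actual values have to decide it.
Approximate IE_4 values (kJ/mol): N 7475, Be 21007, Ca 6491.
So the fourth ionization energies run Ca < N < Be.

Be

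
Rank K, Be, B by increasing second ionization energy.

IE_2 is the cost of taking one more electron from the +1 cation: K⁺ is the bare [Ar] core; Be⁺ still has 1 valence electron; B⁺ still has 2 valence electrons.
Core electrons are held far more tightly than valence electrons, so K tops the IE_2 order.
Valence configurations: Be⁺ [He]2s¹, B⁺ [He]2s².
Approximate IE_2 values (kJ/mol): K 3052, Be 1757, B 2427.
Overall IE_2 order: Be < B < K.

Be < B < K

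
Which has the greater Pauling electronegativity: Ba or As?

As

EN rises left→right (higher Z_eff, smaller atoms) and falls top→bottom (larger, more shielded atoms).
Here both period and group differ, so the two effects have to be weighed against each other.
As > Ba: both effects reinforce here, so As is clearly the higher of the two.
Tabulated electronegativity (Pauling): As 2.18, Ba 0.89.
So As has the greater Pauling electronegativity (As > Ba).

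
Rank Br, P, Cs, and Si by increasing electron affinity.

Cs < P < Si < Br

Si is in period 3, group 14; P is in period 3, group 15; Br is in period 4, group 17; Cs is in period 6, group 1.
EA tends to increase across a period and decrease down a group, though the pattern is less regular than for IE or radius.
Here both period and group differ, so the two effects have to be weighed against each other.
P > Cs: relative to Cs, both the across-period and down-group shifts push P's electron affinity up.
Si > P: this pair runs against the simple trend — see the exception note.
Br > Si: period and group pull opposite ways; the across-period shift dominates (325 vs 134 kJ/mol).
Note the exception: Si has a higher electron affinity than P, contrary to the simple trend — adding an electron to P's half-filled 3p³ is unfavourable, so Si (3p²) has the more exothermic EA.
Approximate values (kJ/mol): Si 134, P 72, Br 325, Cs 46.
So from lowest to highest: Cs < P < Si < Br.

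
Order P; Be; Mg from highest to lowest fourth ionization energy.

The fourth ionization energy removes an electron from the +3 ion. For each element: P³⁺ still has 2 valence electrons; Be³⁺ is already 1 electron into the core; Mg³⁺ is already 1 electron into the core.
Breaking into a closed-shell core is much more expensive than removing a leftover valence electron — Mg and Be have the largest IE_4 here.
The numbers (kJ/mol): P 4964, Be 21007, Mg 10543.
So the fourth ionization energies run P < Mg < Be.

Be > Mg > P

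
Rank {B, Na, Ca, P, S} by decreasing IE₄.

IE_4 is the cost of taking one more electron from the +3 cation: B³⁺ is the bare [He] core; Na³⁺ is already 2 electrons into the core; Ca³⁺ is already 1 electron into the core; P³⁺ still has 2 valence electrons; S³⁺ still has 3 valence electrons.
Core electrons are held far more tightly than valence electrons, so Ca, Na and B top the IE_4 order.
Valence configurations: P³⁺ [Ne]3s², S³⁺ [Ne]3s²3p¹.
S³⁺ loses a lone 3p electron whereas P³⁺ must break into a filled 3s² pair, so IE_4(P) > IE_4(S) even though S has the higher nuclear charge.
The numbers (kJ/mol): B 25026, Na 9543, Ca 6491, P 4964, S 4556.
Putting it together, IE_4: S < P < Ca < Na < B.

B > Na > Ca > P > S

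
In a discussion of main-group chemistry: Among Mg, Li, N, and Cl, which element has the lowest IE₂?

IE_2 is the cost of taking one more electron from the +1 cation: Mg⁺ still has 1 valence electron; Li⁺ is the bare [He] core; N⁺ still has 4 valence electrons; Cl⁺ still has 6 valence electrons.
Pulling an electron out of a noble-gas core costs far more than removing a remaining valence electron, so Li sits at the high end of IE_2.
Valence configurations: Mg⁺ [Ne]3s¹, N⁺ [He]2s²2p², Cl⁺ [Ne]3s²3p⁴.
Tabulated IE_2 (kJ/mol): Mg 1451, Li 7298, N 2856, Cl 2298.
Hence IE_2: Mg < Cl < N < Li.

Mg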